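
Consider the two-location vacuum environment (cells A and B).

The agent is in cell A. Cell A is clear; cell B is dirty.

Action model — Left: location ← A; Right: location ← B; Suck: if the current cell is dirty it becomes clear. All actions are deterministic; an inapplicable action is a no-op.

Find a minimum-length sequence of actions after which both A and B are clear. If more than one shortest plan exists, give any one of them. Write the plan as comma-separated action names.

Right (#1): (B; A:clear, B:dirty)
Suck (#2): (B; A:clear, B:clear)
min 2: go B then Suck

Right, Suck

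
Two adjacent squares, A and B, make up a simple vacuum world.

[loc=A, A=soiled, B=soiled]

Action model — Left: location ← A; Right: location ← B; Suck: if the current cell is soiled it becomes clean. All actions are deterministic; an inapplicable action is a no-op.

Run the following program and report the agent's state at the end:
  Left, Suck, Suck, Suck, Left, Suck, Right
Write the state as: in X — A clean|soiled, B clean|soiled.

step 1/7 (Left): in A — A soiled, B soiled
step 2/7 (Suck): in A — A clean, B soiled
step 3/7 (Suck): in A — A clean, B soiled
step 4/7 (Suck): in A — A clean, B soiled
step 5/7 (Left): in A — A clean, B soiled
step 6/7 (Suck): in A — A clean, B soiled
step 7/7 (Right): in B — A clean, B soiled

in B — A clean, B soiled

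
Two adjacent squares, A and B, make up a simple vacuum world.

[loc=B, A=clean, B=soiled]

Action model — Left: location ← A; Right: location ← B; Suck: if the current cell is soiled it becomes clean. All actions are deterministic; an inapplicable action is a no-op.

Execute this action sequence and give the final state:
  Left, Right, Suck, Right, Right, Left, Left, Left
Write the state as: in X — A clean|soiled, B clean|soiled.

[1] after Left: in A — A clean, B soiled
[2] after Right: in B — A clean, B soiled
[3] after Suck: in B — A clean, B clean
[4] after Right: in B — A clean, B clean
[5] after Right: in B — A clean, B clean
[6] after Left: in A — A clean, B clean
[7] after Left: in A — A clean, B clean
[8] after Left: in A — A clean, B clean

in A — A clean, B clean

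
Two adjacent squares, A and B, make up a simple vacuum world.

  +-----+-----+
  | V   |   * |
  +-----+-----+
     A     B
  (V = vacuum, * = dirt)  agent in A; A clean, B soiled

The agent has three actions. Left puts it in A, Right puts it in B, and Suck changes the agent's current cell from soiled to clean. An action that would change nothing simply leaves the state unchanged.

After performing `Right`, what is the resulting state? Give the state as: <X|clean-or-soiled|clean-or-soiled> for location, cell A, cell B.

<B|clean|soiled>

start: <A|clean|soiled>
step 1/1 (Right): <B|clean|soiled>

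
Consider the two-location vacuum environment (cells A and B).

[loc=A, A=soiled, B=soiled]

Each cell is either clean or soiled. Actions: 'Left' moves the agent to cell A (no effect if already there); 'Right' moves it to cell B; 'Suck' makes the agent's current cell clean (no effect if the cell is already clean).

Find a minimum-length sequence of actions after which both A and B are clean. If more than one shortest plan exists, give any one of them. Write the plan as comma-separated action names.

Suck (#1): (A; A:clean, B:soiled)
Right (#2): (B; A:clean, B:soiled)
Suck (#3): (B; A:clean, B:clean)
min 3: Suck A + move + Suck B

Suck, Right, Suck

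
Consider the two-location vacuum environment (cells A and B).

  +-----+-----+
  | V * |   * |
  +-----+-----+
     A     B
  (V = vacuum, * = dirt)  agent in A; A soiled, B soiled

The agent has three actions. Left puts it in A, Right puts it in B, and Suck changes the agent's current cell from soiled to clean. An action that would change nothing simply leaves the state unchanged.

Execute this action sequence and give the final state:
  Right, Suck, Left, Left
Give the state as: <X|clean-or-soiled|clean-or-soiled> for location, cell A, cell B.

[1] after Right: <B|soiled|soiled>
[2] after Suck: <B|soiled|clean>
[3] after Left: <A|soiled|clean>
[4] after Left: <A|soiled|clean>

<A|soiled|clean>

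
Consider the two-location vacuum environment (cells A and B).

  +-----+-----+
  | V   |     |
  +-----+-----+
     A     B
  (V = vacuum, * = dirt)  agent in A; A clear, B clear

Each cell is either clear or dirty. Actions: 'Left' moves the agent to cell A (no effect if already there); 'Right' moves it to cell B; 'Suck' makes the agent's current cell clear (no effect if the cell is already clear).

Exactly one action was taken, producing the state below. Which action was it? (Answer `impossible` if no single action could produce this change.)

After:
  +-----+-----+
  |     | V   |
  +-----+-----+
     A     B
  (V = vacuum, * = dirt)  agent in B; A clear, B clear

Right

try  Left: <A|clear|clear>
try Right: <B|clear|clear>  ← match
try  Suck: <A|clear|clear>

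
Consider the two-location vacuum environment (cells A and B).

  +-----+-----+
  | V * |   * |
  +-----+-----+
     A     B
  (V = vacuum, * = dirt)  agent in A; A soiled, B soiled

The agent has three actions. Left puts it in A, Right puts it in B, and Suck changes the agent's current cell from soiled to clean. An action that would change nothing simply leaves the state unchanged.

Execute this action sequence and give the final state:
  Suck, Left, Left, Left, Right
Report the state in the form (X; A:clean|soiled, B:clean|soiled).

[1] after Suck: (A; A:clean, B:soiled)
[2] after Left: (A; A:clean, B:soiled)
[3] after Left: (A; A:clean, B:soiled)
[4] after Left: (A; A:clean, B:soiled)
[5] after Right: (B; A:clean, B:soiled)

(B; A:clean, B:soiled)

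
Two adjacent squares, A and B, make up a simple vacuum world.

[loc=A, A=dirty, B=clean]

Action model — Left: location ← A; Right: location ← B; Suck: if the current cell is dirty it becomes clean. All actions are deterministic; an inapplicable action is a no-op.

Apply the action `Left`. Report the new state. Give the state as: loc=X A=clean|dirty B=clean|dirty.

loc=A A=dirty B=clean

start: loc=A A=dirty B=clean
step 1/1 (Left): loc=A A=dirty B=clean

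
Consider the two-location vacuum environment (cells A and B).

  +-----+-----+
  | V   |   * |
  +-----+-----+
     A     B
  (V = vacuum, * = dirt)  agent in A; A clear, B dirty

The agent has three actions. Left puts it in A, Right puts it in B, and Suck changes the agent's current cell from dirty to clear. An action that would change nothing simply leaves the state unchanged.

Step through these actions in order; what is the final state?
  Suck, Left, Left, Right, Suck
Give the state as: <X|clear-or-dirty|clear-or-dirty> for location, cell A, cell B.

Suck (#1): <A|clear|dirty>
Left (#2): <A|clear|dirty>
Left (#3): <A|clear|dirty>
Right (#4): <B|clear|dirty>
Suck (#5): <B|clear|clear>

<B|clear|clear>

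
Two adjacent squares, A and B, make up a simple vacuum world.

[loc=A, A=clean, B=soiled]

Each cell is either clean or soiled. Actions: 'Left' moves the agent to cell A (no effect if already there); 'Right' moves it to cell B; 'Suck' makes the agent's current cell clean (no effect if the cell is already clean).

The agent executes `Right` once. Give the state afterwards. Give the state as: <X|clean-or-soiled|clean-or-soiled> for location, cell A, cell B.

start: <A|clean|soiled>
[1] after Right: <B|clean|soiled>

<B|clean|soiled>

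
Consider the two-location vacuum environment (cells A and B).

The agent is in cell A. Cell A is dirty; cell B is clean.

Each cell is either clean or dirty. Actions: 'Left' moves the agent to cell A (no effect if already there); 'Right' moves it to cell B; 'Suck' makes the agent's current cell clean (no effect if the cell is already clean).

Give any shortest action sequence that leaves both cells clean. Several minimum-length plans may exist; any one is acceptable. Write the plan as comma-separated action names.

Suck

t=1 Suck ⇒ in A — A clean, B clean
min 1: A is dirty, one Suck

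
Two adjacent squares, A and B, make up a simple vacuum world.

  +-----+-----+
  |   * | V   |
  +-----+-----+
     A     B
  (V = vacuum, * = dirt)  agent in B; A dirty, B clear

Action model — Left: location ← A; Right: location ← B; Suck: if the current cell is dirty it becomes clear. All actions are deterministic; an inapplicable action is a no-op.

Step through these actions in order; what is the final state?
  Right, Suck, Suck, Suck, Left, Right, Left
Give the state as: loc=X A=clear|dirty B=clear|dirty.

Right (#1): loc=B A=dirty B=clear
Suck (#2): loc=B A=dirty B=clear
Suck (#3): loc=B A=dirty B=clear
Suck (#4): loc=B A=dirty B=clear
Left (#5): loc=A A=dirty B=clear
Right (#6): loc=B A=dirty B=clear
Left (#7): loc=A A=dirty B=clear

loc=A A=dirty B=clear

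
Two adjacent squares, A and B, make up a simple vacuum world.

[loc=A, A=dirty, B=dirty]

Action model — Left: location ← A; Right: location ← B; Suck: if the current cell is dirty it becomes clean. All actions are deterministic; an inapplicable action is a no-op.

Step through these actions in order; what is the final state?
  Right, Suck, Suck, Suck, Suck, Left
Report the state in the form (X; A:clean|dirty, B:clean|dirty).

(A; A:dirty, B:clean)

step 1/6 (Right): (B; A:dirty, B:dirty)
step 2/6 (Suck): (B; A:dirty, B:clean)
step 3/6 (Suck): (B; A:dirty, B:clean)
step 4/6 (Suck): (B; A:dirty, B:clean)
step 5/6 (Suck): (B; A:dirty, B:clean)
step 6/6 (Left): (A; A:dirty, B:clean)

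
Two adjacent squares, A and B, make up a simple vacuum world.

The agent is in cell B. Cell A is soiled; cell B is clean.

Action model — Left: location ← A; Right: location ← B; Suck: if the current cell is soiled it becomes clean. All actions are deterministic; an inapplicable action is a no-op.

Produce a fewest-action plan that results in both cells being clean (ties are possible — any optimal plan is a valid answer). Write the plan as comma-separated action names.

Left, Suck

step 1/2 (Left): (A; A:soiled, B:clean)
step 2/2 (Suck): (A; A:clean, B:clean)
min 2: go A then Suck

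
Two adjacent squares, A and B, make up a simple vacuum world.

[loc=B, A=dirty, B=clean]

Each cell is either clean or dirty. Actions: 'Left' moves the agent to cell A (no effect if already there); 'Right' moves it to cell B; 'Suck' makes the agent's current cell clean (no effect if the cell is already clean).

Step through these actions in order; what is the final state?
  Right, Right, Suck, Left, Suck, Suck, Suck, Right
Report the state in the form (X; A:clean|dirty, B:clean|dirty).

(B; A:clean, B:clean)

t=1 Right ⇒ (B; A:dirty, B:clean)
t=2 Right ⇒ (B; A:dirty, B:clean)
t=3 Suck ⇒ (B; A:dirty, B:clean)
t=4 Left ⇒ (A; A:dirty, B:clean)
t=5 Suck ⇒ (A; A:clean, B:clean)
t=6 Suck ⇒ (A; A:clean, B:clean)
t=7 Suck ⇒ (A; A:clean, B:clean)
t=8 Right ⇒ (B; A:clean, B:clean)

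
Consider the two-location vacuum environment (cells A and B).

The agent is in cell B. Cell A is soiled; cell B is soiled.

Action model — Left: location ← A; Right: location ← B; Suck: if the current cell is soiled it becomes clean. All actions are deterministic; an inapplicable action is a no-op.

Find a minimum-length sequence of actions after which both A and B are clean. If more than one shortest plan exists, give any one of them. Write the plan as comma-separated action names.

1) do Suck; now loc=B A=soiled B=clean
2) do Left; now loc=A A=soiled B=clean
3) do Suck; now loc=A A=clean B=clean
min 3: Suck B + move + Suck A

Suck, Left, Suck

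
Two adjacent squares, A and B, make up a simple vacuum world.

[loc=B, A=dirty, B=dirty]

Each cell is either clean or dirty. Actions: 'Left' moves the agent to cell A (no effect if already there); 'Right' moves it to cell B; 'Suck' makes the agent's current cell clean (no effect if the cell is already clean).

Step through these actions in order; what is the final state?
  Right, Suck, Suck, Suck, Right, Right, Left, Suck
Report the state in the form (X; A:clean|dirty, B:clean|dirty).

1. Right → (B; A:dirty, B:dirty)
2. Suck → (B; A:dirty, B:clean)
3. Suck → (B; A:dirty, B:clean)
4. Suck → (B; A:dirty, B:clean)
5. Right → (B; A:dirty, B:clean)
6. Right → (B; A:dirty, B:clean)
7. Left → (A; A:dirty, B:clean)
8. Suck → (A; A:clean, B:clean)

(A; A:clean, B:clean)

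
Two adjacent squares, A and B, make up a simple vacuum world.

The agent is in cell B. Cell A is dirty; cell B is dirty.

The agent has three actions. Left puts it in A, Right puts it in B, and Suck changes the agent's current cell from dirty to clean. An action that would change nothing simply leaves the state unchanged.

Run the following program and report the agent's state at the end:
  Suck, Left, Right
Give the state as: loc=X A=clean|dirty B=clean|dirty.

loc=B A=dirty B=clean

step 1/3 (Suck): loc=B A=dirty B=clean
step 2/3 (Left): loc=A A=dirty B=clean
step 3/3 (Right): loc=B A=dirty B=clean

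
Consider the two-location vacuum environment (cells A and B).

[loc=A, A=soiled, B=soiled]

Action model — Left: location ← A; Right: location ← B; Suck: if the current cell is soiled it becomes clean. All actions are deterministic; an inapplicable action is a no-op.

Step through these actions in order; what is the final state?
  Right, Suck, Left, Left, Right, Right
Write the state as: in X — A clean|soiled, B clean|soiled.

1. Right → in B — A soiled, B soiled
2. Suck → in B — A soiled, B clean
3. Left → in A — A soiled, B clean
4. Left → in A — A soiled, B clean
5. Right → in B — A soiled, B clean
6. Right → in B — A soiled, B clean

in B — A soiled, B clean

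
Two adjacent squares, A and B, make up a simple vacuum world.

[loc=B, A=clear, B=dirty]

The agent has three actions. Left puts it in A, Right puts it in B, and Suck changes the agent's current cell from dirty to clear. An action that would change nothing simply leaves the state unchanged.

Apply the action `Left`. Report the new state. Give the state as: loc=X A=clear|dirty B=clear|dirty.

start: loc=B A=clear B=dirty
1. Left → loc=A A=clear B=dirty

loc=A A=clear B=dirty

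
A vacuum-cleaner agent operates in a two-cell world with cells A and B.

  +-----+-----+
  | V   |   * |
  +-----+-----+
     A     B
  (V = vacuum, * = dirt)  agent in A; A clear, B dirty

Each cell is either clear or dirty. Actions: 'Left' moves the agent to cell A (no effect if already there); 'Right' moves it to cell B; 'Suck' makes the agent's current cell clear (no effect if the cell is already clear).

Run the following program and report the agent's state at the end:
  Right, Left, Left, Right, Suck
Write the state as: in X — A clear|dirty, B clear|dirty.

[1] after Right: in B — A clear, B dirty
[2] after Left: in A — A clear, B dirty
[3] after Left: in A — A clear, B dirty
[4] after Right: in B — A clear, B dirty
[5] after Suck: in B — A clear, B clear

in B — A clear, B clear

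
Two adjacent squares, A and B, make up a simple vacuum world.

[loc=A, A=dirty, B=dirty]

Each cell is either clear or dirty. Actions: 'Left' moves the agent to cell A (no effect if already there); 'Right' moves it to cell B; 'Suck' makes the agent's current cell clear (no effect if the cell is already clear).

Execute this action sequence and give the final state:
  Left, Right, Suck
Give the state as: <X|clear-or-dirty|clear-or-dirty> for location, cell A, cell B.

1. Left → <A|dirty|dirty>
2. Right → <B|dirty|dirty>
3. Suck → <B|dirty|clear>

<B|dirty|clear>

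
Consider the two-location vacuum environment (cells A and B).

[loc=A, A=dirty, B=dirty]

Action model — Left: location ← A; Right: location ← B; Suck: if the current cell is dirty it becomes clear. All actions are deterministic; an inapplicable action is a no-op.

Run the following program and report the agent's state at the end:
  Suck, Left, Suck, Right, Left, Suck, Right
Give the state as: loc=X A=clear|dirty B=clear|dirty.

[1] after Suck: loc=A A=clear B=dirty
[2] after Left: loc=A A=clear B=dirty
[3] after Suck: loc=A A=clear B=dirty
[4] after Right: loc=B A=clear B=dirty
[5] after Left: loc=A A=clear B=dirty
[6] after Suck: loc=A A=clear B=dirty
[7] after Right: loc=B A=clear B=dirty

loc=B A=clear B=dirty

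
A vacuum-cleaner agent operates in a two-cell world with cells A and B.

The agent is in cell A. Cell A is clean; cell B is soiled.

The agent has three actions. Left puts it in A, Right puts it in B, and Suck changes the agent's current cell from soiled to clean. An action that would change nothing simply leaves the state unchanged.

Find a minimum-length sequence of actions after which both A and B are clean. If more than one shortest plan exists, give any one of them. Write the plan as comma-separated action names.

t=1 Right ⇒ loc=B A=clean B=soiled
t=2 Suck ⇒ loc=B A=clean B=clean
min 2: go B then Suck

Right, Suck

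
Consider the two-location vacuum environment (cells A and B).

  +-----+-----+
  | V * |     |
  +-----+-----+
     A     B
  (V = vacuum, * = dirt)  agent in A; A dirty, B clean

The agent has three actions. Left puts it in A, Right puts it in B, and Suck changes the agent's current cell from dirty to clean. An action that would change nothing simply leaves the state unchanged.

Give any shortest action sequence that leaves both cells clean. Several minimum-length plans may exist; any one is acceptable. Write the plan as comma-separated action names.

1) do Suck; now <A|clean|clean>
min 1: A is dirty, one Suck

Suck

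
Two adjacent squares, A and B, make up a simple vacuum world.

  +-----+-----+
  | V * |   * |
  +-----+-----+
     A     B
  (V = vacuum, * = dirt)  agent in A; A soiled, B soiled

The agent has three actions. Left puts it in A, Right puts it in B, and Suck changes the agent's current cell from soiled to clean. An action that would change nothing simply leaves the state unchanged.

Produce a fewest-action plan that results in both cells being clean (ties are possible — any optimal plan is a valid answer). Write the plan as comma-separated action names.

Suck, Right, Suck

t=1 Suck ⇒ <A|clean|soiled>
t=2 Right ⇒ <B|clean|soiled>
t=3 Suck ⇒ <B|clean|clean>
min 3: Suck A + move + Suck B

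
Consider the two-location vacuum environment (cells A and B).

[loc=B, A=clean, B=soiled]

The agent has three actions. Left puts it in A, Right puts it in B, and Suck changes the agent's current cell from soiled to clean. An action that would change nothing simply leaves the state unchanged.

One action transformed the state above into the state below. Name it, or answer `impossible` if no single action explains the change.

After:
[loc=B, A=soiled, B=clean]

try  Left: <A|clean|soiled>
try Right: <B|clean|soiled>
try  Suck: <B|clean|clean>
no single action produces the after-state

impossible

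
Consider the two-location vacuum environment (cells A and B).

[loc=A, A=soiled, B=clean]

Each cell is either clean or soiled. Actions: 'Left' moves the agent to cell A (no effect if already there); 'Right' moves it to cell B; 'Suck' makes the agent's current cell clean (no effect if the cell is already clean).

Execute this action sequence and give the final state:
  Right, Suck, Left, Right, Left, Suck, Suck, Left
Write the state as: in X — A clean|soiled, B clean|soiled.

in A — A clean, B clean

t=1 Right ⇒ in B — A soiled, B clean
t=2 Suck ⇒ in B — A soiled, B clean
t=3 Left ⇒ in A — A soiled, B clean
t=4 Right ⇒ in B — A soiled, B clean
t=5 Left ⇒ in A — A soiled, B clean
t=6 Suck ⇒ in A — A clean, B clean
t=7 Suck ⇒ in A — A clean, B clean
t=8 Left ⇒ in A — A clean, B clean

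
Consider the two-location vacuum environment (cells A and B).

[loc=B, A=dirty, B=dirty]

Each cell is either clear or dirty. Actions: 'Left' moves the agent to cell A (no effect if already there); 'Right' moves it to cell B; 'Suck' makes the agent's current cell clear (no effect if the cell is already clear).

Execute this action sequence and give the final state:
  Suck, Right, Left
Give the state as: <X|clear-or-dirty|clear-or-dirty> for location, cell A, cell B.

1) do Suck; now <B|dirty|clear>
2) do Right; now <B|dirty|clear>
3) do Left; now <A|dirty|clear>

<A|dirty|clear>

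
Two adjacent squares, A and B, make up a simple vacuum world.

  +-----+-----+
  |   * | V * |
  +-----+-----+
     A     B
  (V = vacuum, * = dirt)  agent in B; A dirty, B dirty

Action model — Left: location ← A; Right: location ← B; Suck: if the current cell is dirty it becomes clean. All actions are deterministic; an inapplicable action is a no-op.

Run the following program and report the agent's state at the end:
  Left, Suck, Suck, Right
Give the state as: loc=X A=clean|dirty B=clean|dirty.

loc=B A=clean B=dirty

[1] after Left: loc=A A=dirty B=dirty
[2] after Suck: loc=A A=clean B=dirty
[3] after Suck: loc=A A=clean B=dirty
[4] after Right: loc=B A=clean B=dirty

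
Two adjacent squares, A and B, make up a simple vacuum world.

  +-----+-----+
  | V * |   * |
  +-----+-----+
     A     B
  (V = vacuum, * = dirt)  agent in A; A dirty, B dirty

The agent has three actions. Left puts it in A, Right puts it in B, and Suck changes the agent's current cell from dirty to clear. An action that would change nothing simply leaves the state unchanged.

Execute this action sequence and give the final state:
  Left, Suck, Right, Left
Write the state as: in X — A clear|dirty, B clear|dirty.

1. Left → in A — A dirty, B dirty
2. Suck → in A — A clear, B dirty
3. Right → in B — A clear, B dirty
4. Left → in A — A clear, B dirty

in A — A clear, B dirty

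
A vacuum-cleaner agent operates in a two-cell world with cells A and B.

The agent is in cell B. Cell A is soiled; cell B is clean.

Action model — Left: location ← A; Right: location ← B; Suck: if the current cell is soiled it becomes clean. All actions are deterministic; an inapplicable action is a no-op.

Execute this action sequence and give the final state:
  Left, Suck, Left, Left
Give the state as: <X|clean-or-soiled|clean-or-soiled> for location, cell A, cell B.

<A|clean|clean>

step 1/4 (Left): <A|soiled|clean>
step 2/4 (Suck): <A|clean|clean>
step 3/4 (Left): <A|clean|clean>
step 4/4 (Left): <A|clean|clean>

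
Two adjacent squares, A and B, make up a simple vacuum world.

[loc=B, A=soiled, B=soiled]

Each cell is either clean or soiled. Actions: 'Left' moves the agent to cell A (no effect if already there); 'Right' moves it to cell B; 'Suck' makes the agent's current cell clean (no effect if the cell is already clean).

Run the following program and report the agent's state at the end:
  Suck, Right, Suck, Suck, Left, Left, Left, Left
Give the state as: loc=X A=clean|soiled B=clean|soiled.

loc=A A=soiled B=clean

t=1 Suck ⇒ loc=B A=soiled B=clean
t=2 Right ⇒ loc=B A=soiled B=clean
t=3 Suck ⇒ loc=B A=soiled B=clean
t=4 Suck ⇒ loc=B A=soiled B=clean
t=5 Left ⇒ loc=A A=soiled B=clean
t=6 Left ⇒ loc=A A=soiled B=clean
t=7 Left ⇒ loc=A A=soiled B=clean
t=8 Left ⇒ loc=A A=soiled B=clean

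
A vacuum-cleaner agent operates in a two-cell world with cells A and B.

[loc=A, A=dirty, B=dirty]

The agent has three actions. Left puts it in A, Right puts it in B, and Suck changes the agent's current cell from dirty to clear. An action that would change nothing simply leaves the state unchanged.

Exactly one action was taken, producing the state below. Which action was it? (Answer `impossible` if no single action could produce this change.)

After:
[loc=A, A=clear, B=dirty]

Suck

try  Left: loc=A A=dirty B=dirty
try Right: loc=B A=dirty B=dirty
try  Suck: loc=A A=clear B=dirty  ← match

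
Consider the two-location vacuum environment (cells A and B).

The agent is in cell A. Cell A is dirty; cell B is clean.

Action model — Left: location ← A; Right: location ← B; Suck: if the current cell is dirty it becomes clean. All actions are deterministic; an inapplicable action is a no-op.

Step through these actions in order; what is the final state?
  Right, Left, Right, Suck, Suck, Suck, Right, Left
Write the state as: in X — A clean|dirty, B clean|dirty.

in A — A dirty, B clean

[1] after Right: in B — A dirty, B clean
[2] after Left: in A — A dirty, B clean
[3] after Right: in B — A dirty, B clean
[4] after Suck: in B — A dirty, B clean
[5] after Suck: in B — A dirty, B clean
[6] after Suck: in B — A dirty, B clean
[7] after Right: in B — A dirty, B clean
[8] after Left: in A — A dirty, B clean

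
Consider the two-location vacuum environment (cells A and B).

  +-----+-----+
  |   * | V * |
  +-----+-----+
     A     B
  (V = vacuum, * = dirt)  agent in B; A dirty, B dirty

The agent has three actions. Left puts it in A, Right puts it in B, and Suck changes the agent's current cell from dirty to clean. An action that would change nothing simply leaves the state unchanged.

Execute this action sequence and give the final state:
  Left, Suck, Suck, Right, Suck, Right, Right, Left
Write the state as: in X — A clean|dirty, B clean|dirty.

Left (#1): in A — A dirty, B dirty
Suck (#2): in A — A clean, B dirty
Suck (#3): in A — A clean, B dirty
Right (#4): in B — A clean, B dirty
Suck (#5): in B — A clean, B clean
Right (#6): in B — A clean, B clean
Right (#7): in B — A clean, B clean
Left (#8): in A — A clean, B clean

in A — A clean, B clean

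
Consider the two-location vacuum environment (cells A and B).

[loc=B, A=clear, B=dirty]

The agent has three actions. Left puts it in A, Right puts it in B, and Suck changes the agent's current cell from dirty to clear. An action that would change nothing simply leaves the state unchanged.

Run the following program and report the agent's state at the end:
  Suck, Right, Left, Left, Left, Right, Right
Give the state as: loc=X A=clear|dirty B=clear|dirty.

loc=B A=clear B=clear

t=1 Suck ⇒ loc=B A=clear B=clear
t=2 Right ⇒ loc=B A=clear B=clear
t=3 Left ⇒ loc=A A=clear B=clear
t=4 Left ⇒ loc=A A=clear B=clear
t=5 Left ⇒ loc=A A=clear B=clear
t=6 Right ⇒ loc=B A=clear B=clear
t=7 Right ⇒ loc=B A=clear B=clear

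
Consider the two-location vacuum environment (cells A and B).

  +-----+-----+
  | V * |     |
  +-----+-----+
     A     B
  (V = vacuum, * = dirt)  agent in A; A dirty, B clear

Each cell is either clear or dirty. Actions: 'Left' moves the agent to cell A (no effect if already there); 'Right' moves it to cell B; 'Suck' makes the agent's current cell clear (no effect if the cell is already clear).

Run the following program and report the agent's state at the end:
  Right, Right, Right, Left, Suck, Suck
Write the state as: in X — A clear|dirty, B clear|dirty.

in A — A clear, B clear

1. Right → in B — A dirty, B clear
2. Right → in B — A dirty, B clear
3. Right → in B — A dirty, B clear
4. Left → in A — A dirty, B clear
5. Suck → in A — A clear, B clear
6. Suck → in A — A clear, B clear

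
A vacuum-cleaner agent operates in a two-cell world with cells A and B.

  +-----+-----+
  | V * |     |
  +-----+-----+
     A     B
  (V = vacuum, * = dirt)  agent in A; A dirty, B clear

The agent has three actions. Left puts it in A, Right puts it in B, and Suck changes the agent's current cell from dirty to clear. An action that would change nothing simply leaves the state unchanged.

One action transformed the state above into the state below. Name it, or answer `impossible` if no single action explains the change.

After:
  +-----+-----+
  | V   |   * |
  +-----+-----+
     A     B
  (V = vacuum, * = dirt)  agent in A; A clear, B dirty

impossible

try  Left: loc=A A=dirty B=clear
try Right: loc=B A=dirty B=clear
try  Suck: loc=A A=clear B=clear
no single action produces the after-state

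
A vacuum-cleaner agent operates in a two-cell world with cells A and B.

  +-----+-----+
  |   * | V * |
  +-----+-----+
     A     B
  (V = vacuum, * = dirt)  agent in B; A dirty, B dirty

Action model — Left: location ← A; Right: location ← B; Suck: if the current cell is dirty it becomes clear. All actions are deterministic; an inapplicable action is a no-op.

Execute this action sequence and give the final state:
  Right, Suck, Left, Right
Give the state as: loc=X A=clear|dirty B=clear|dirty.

Right (#1): loc=B A=dirty B=dirty
Suck (#2): loc=B A=dirty B=clear
Left (#3): loc=A A=dirty B=clear
Right (#4): loc=B A=dirty B=clear

loc=B A=dirty B=clear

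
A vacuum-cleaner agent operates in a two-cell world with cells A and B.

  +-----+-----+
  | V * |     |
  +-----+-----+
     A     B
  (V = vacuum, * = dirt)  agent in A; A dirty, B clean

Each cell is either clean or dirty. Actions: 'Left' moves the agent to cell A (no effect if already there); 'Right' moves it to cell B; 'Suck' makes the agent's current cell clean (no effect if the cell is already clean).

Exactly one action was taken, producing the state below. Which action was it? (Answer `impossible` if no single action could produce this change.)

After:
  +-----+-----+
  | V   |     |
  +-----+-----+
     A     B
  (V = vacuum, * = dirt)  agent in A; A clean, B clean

Suck

try  Left: loc=A A=dirty B=clean
try Right: loc=B A=dirty B=clean
try  Suck: loc=A A=clean B=clean  ← match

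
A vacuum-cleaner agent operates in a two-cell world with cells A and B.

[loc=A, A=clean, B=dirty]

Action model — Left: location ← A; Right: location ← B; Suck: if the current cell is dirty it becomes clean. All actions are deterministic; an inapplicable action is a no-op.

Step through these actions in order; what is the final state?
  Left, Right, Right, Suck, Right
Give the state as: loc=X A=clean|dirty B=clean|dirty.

loc=B A=clean B=clean

1. Left → loc=A A=clean B=dirty
2. Right → loc=B A=clean B=dirty
3. Right → loc=B A=clean B=dirty
4. Suck → loc=B A=clean B=clean
5. Right → loc=B A=clean B=clean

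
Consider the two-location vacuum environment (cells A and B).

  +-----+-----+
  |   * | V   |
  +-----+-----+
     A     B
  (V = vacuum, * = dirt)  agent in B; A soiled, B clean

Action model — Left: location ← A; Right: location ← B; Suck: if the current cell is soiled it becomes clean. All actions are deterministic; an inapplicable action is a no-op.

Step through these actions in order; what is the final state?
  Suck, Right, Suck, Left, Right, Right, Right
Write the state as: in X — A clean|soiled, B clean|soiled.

in B — A soiled, B clean

Suck (#1): in B — A soiled, B clean
Right (#2): in B — A soiled, B clean
Suck (#3): in B — A soiled, B clean
Left (#4): in A — A soiled, B clean
Right (#5): in B — A soiled, B clean
Right (#6): in B — A soiled, B clean
Right (#7): in B — A soiled, B clean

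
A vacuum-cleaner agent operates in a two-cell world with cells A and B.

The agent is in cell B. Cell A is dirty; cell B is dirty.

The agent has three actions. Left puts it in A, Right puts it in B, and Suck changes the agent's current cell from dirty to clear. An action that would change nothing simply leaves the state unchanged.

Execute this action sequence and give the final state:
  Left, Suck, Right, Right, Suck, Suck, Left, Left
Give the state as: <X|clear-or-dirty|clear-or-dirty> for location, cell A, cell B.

1. Left → <A|dirty|dirty>
2. Suck → <A|clear|dirty>
3. Right → <B|clear|dirty>
4. Right → <B|clear|dirty>
5. Suck → <B|clear|clear>
6. Suck → <B|clear|clear>
7. Left → <A|clear|clear>
8. Left → <A|clear|clear>

<A|clear|clear>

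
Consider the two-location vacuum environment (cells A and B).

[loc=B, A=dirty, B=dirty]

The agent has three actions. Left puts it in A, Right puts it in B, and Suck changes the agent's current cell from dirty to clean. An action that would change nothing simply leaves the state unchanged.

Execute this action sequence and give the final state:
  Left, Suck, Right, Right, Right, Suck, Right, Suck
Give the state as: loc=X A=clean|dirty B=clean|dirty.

loc=B A=clean B=clean

Left (#1): loc=A A=dirty B=dirty
Suck (#2): loc=A A=clean B=dirty
Right (#3): loc=B A=clean B=dirty
Right (#4): loc=B A=clean B=dirty
Right (#5): loc=B A=clean B=dirty
Suck (#6): loc=B A=clean B=clean
Right (#7): loc=B A=clean B=clean
Suck (#8): loc=B A=clean B=clean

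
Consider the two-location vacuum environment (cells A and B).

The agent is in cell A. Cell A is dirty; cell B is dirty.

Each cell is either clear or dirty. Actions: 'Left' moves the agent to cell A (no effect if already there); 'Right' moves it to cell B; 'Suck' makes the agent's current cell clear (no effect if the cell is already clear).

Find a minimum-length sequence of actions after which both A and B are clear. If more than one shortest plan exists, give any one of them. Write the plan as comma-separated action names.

Suck (#1): in A — A clear, B dirty
Right (#2): in B — A clear, B dirty
Suck (#3): in B — A clear, B clear
min 3: Suck A + move + Suck B

Suck, Right, Suck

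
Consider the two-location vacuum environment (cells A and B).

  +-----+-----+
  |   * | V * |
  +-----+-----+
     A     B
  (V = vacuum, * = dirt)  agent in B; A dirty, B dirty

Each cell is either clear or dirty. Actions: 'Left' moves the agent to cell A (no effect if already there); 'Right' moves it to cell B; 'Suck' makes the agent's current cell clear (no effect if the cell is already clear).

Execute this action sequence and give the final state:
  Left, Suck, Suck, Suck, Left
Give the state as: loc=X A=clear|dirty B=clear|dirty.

[1] after Left: loc=A A=dirty B=dirty
[2] after Suck: loc=A A=clear B=dirty
[3] after Suck: loc=A A=clear B=dirty
[4] after Suck: loc=A A=clear B=dirty
[5] after Left: loc=A A=clear B=dirty

loc=A A=clear B=dirty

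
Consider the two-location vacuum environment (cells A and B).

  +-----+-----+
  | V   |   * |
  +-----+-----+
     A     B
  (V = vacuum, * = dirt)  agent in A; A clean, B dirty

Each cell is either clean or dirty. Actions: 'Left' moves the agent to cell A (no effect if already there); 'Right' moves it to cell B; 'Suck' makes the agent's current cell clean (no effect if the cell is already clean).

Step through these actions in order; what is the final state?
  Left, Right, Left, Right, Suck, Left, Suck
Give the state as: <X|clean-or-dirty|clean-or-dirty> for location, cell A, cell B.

step 1/7 (Left): <A|clean|dirty>
step 2/7 (Right): <B|clean|dirty>
step 3/7 (Left): <A|clean|dirty>
step 4/7 (Right): <B|clean|dirty>
step 5/7 (Suck): <B|clean|clean>
step 6/7 (Left): <A|clean|clean>
step 7/7 (Suck): <A|clean|clean>

<A|clean|clean>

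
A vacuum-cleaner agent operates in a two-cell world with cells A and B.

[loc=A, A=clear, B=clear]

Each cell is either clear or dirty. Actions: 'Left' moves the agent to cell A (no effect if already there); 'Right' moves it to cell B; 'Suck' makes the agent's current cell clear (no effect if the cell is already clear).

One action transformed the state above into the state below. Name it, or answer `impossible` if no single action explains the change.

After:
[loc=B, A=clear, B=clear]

try  Left: (A; A:clear, B:clear)
try Right: (B; A:clear, B:clear)  ← match
try  Suck: (A; A:clear, B:clear)

Right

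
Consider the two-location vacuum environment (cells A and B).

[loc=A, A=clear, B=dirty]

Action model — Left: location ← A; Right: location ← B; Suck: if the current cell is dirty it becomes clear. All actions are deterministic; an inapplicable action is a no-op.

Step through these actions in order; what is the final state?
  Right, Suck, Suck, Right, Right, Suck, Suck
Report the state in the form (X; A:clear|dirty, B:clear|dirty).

[1] after Right: (B; A:clear, B:dirty)
[2] after Suck: (B; A:clear, B:clear)
[3] after Suck: (B; A:clear, B:clear)
[4] after Right: (B; A:clear, B:clear)
[5] after Right: (B; A:clear, B:clear)
[6] after Suck: (B; A:clear, B:clear)
[7] after Suck: (B; A:clear, B:clear)

(B; A:clear, B:clear)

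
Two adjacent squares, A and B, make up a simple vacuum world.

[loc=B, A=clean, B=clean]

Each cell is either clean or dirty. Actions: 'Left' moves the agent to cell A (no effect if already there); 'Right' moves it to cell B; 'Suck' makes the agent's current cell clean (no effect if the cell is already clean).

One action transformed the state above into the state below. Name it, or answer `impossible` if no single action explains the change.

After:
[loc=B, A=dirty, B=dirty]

impossible

try  Left: loc=A A=clean B=clean
try Right: loc=B A=clean B=clean
try  Suck: loc=B A=clean B=clean
no single action produces the after-state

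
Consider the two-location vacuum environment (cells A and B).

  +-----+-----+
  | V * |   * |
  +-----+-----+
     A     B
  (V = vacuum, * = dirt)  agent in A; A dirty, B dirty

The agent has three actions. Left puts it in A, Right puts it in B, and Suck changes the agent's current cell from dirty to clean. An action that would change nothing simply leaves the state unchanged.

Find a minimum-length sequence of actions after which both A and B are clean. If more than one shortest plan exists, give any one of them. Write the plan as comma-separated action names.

t=1 Suck ⇒ (A; A:clean, B:dirty)
t=2 Right ⇒ (B; A:clean, B:dirty)
t=3 Suck ⇒ (B; A:clean, B:clean)
min 3: Suck A + move + Suck B

Suck, Right, Suck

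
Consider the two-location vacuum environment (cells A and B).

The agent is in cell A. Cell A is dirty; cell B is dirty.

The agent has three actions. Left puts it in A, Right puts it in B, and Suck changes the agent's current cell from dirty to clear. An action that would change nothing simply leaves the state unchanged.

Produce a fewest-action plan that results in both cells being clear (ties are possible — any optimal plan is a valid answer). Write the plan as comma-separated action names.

1. Suck → loc=A A=clear B=dirty
2. Right → loc=B A=clear B=dirty
3. Suck → loc=B A=clear B=clear
min 3: Suck A + move + Suck B

Suck, Right, Suck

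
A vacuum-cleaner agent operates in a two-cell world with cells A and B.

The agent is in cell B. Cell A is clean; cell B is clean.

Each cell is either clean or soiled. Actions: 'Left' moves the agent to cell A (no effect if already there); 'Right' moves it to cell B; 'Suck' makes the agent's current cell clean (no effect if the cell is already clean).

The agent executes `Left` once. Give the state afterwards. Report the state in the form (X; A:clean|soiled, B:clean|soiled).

(A; A:clean, B:clean)

start: (B; A:clean, B:clean)
t=1 Left ⇒ (A; A:clean, B:clean)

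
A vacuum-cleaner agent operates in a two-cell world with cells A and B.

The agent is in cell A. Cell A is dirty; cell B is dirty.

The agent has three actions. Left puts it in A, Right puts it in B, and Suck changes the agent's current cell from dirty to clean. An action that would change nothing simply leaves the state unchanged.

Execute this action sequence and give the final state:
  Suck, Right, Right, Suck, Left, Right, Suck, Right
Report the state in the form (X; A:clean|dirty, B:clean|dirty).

t=1 Suck ⇒ (A; A:clean, B:dirty)
t=2 Right ⇒ (B; A:clean, B:dirty)
t=3 Right ⇒ (B; A:clean, B:dirty)
t=4 Suck ⇒ (B; A:clean, B:clean)
t=5 Left ⇒ (A; A:clean, B:clean)
t=6 Right ⇒ (B; A:clean, B:clean)
t=7 Suck ⇒ (B; A:clean, B:clean)
t=8 Right ⇒ (B; A:clean, B:clean)

(B; A:clean, B:clean)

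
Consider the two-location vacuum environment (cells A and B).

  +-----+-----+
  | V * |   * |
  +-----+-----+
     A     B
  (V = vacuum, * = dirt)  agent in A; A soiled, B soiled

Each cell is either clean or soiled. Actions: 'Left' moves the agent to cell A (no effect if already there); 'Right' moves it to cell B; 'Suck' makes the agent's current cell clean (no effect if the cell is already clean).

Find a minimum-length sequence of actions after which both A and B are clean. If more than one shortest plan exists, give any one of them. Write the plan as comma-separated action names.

[1] after Suck: in A — A clean, B soiled
[2] after Right: in B — A clean, B soiled
[3] after Suck: in B — A clean, B clean
min 3: Suck A + move + Suck B

Suck, Right, Suck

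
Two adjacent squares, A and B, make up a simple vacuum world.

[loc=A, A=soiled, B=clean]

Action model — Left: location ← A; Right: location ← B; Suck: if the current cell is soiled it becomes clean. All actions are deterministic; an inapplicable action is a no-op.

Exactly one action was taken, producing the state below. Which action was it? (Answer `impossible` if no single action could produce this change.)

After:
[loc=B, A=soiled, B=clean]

Right

try  Left: in A — A soiled, B clean
try Right: in B — A soiled, B clean  ← match
try  Suck: in A — A clean, B clean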